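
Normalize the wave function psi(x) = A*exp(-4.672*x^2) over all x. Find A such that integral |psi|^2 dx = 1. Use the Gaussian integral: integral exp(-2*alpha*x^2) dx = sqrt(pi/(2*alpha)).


integral |psi|^2 dx = A^2 * sqrt(pi/(2*alpha)) = 1
A^2 = sqrt(2*alpha/pi)
= sqrt(2 * 4.672 / pi)
= 1.724612
A = sqrt(1.724612)
= 1.3132

1.3132


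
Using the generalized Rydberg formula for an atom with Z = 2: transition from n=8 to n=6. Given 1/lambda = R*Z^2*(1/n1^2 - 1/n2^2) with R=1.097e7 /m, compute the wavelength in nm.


1/lambda = R * Z^2 * (1/n1^2 - 1/n2^2)
= 1.097e7 * 2^2 * (1/6^2 - 1/8^2)
= 1.097e7 * 4 * (0.027778 - 0.015625)
= 5.3326e+05 /m
lambda = 1 / 5.3326e+05
= 1875.2442 nm

1875.2442


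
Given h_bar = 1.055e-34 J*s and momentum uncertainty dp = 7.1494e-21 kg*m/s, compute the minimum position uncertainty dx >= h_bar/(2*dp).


dx = h_bar / (2 * dp)
= 1.055e-34 / (2 * 7.1494e-21)
= 1.055e-34 / 1.4299e-20
= 7.3782e-15 m

7.3782e-15


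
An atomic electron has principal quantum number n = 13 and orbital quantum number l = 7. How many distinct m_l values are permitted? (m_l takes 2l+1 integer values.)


m_l ranges from -l to +l in integer steps
So m_l goes from -7 to +7
Count = 2l + 1 = 2*7 + 1
= 15

15


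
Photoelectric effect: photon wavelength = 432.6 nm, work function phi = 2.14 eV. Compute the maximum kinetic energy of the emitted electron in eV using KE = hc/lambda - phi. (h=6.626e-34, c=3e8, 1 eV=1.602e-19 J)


E_photon = hc / lambda
= (6.626e-34)(3e8) / (432.6e-9)
= 4.5950e-19 J
= 2.8683 eV
KE = E_photon - phi
= 2.8683 - 2.14
= 0.7283 eV

0.7283


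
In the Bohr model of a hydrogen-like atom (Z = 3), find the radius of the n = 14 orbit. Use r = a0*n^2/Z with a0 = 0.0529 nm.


r = a0 * n^2 / Z
= 0.0529 * 14^2 / 3
= 0.0529 * 196 / 3
= 3.4561 nm

3.4561


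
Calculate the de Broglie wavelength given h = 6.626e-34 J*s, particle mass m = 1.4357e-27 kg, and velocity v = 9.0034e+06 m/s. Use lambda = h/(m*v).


lambda = h / (m * v)
= 6.626e-34 / (1.4357e-27 * 9.0034e+06)
= 6.626e-34 / 1.2926e-20
= 5.1260e-14 m

5.1260e-14


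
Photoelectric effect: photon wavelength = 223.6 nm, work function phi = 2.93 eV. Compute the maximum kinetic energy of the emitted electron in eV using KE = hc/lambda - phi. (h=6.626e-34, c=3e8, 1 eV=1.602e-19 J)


E_photon = hc / lambda
= (6.626e-34)(3e8) / (223.6e-9)
= 8.8900e-19 J
= 5.5493 eV
KE = E_photon - phi
= 5.5493 - 2.93
= 2.6193 eV

2.6193


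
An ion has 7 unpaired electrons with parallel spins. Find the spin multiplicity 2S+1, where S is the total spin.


Total spin S = N * (1/2) = 7 * 0.5 = 3.5
Spin multiplicity = 2S + 1
= 2 * 3.5 + 1
= 8

8


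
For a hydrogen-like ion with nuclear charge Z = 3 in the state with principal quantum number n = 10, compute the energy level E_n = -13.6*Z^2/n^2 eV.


E_n = -13.6 * Z^2 / n^2
= -13.6 * 3^2 / 10^2
= -13.6 * 9 / 100
= -1.224 eV

-1.224


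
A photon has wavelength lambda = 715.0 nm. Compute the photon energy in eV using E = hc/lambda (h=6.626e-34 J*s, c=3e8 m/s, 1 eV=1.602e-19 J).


E = hc / lambda
= (6.626e-34)(3e8) / (715.0e-9)
= 1.9878e-25 / 7.1500e-07
= 2.7801e-19 J
Converting to eV: 2.7801e-19 / 1.602e-19
= 1.7354 eV

1.7354


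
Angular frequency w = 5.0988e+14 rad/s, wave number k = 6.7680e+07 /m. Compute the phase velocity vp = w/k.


vp = w / k
= 5.0988e+14 / 6.7680e+07
= 7.5337e+06 m/s

7.5337e+06


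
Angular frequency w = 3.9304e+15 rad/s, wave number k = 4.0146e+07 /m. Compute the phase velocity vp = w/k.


vp = w / k
= 3.9304e+15 / 4.0146e+07
= 9.7903e+07 m/s

9.7903e+07


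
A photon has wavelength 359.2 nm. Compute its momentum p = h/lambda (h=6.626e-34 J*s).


p = h / lambda
= 6.626e-34 / (359.2e-9)
= 6.626e-34 / 3.5920e-07
= 1.8447e-27 kg*m/s

1.8447e-27


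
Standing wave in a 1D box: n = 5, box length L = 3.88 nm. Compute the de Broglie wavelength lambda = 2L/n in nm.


lambda = 2L / n
= 2 * 3.88 / 5
= 7.76 / 5
= 1.552 nm

1.552


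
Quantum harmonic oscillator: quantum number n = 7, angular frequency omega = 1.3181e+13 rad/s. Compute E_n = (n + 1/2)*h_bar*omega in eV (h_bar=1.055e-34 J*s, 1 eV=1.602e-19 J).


E = (n + 1/2) * h_bar * omega
= (7 + 0.5) * 1.055e-34 * 1.3181e+13
= 7.5 * 1.3906e-21
= 1.0429e-20 J
= 0.0651 eV

0.0651


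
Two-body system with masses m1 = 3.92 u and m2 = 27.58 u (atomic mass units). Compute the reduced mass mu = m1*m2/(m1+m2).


mu = m1 * m2 / (m1 + m2)
= 3.92 * 27.58 / (3.92 + 27.58)
= 108.1136 / 31.5
= 3.4322 u

3.4322


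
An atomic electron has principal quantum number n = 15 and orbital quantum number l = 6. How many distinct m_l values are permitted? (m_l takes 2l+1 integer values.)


m_l ranges from -l to +l in integer steps
So m_l goes from -6 to +6
Count = 2l + 1 = 2*6 + 1
= 13

13


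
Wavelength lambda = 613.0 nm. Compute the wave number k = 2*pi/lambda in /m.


k = 2 * pi / lambda
= 6.2832 / (613.0e-9)
= 6.2832 / 6.1300e-07
= 1.0250e+07 /m

1.0250e+07


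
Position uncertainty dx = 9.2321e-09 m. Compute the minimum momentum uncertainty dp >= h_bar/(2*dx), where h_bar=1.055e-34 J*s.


dp = h_bar / (2 * dx)
= 1.055e-34 / (2 * 9.2321e-09)
= 1.055e-34 / 1.8464e-08
= 5.7138e-27 kg*m/s

5.7138e-27


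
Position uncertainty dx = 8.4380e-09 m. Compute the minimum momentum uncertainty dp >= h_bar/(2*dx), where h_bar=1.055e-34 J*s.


dp = h_bar / (2 * dx)
= 1.055e-34 / (2 * 8.4380e-09)
= 1.055e-34 / 1.6876e-08
= 6.2515e-27 kg*m/s

6.2515e-27


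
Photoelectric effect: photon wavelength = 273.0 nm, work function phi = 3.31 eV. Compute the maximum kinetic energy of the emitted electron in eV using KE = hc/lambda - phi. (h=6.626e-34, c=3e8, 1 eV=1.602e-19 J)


E_photon = hc / lambda
= (6.626e-34)(3e8) / (273.0e-9)
= 7.2813e-19 J
= 4.5451 eV
KE = E_photon - phi
= 4.5451 - 3.31
= 1.2351 eV

1.2351


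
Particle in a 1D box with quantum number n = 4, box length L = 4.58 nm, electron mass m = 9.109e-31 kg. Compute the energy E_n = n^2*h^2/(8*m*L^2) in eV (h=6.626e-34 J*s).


E = n^2 * h^2 / (8 * m * L^2)
= 4^2 * (6.626e-34)^2 / (8 * 9.109e-31 * (4.58e-9)^2)
= 16 * 4.3904e-67 / (8 * 9.109e-31 * 2.0976e-17)
= 4.5955e-20 J
= 0.2869 eV

0.2869


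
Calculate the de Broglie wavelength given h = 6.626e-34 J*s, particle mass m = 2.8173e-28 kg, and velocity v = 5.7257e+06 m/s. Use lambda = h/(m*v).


lambda = h / (m * v)
= 6.626e-34 / (2.8173e-28 * 5.7257e+06)
= 6.626e-34 / 1.6131e-21
= 4.1076e-13 m

4.1076e-13


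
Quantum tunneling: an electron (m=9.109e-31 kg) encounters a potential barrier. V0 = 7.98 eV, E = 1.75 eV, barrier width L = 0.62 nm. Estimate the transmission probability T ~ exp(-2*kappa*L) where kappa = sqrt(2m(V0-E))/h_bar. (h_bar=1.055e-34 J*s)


V0 - E = 6.23 eV = 9.9805e-19 J
kappa = sqrt(2 * m * (V0-E)) / h_bar
= sqrt(2 * 9.109e-31 * 9.9805e-19) / 1.055e-34
= 1.2781e+10 /m
2*kappa*L = 2 * 1.2781e+10 * 0.62e-9
= 15.8487
T = exp(-15.8487) = 1.309115e-07

1.309115e-07


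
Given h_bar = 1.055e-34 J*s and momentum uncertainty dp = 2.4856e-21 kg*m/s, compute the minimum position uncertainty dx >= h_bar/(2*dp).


dx = h_bar / (2 * dp)
= 1.055e-34 / (2 * 2.4856e-21)
= 1.055e-34 / 4.9712e-21
= 2.1222e-14 m

2.1222e-14


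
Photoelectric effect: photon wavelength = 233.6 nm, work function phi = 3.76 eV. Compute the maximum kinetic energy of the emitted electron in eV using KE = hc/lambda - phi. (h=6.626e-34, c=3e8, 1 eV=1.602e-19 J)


E_photon = hc / lambda
= (6.626e-34)(3e8) / (233.6e-9)
= 8.5094e-19 J
= 5.3117 eV
KE = E_photon - phi
= 5.3117 - 3.76
= 1.5517 eV

1.5517


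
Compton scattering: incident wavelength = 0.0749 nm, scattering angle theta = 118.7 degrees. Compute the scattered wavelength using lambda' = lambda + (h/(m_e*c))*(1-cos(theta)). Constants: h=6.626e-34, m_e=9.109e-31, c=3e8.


Compton wavelength: h/(m_e*c) = 2.4247e-12 m
d_lambda = 2.4247e-12 * (1 - cos(118.7 deg))
= 2.4247e-12 * 1.480223
= 3.5891e-12 m = 0.003589 nm
lambda' = 0.0749 + 0.003589
= 0.078489 nm

0.078489


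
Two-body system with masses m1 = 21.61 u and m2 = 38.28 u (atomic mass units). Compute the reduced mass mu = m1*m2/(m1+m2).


mu = m1 * m2 / (m1 + m2)
= 21.61 * 38.28 / (21.61 + 38.28)
= 827.2308 / 59.89
= 13.8125 u

13.8125


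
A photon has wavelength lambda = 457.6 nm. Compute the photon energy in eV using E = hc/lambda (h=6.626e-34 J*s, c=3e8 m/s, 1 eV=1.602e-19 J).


E = hc / lambda
= (6.626e-34)(3e8) / (457.6e-9)
= 1.9878e-25 / 4.5760e-07
= 4.3440e-19 J
Converting to eV: 4.3440e-19 / 1.602e-19
= 2.7116 eV

2.7116


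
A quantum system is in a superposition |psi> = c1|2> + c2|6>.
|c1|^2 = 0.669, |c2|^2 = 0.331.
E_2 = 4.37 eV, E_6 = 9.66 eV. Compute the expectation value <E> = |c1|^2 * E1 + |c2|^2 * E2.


<E> = |c1|^2 * E1 + |c2|^2 * E2
= 0.669 * 4.37 + 0.331 * 9.66
= 2.9235 + 3.1975
= 6.121 eV

6.121


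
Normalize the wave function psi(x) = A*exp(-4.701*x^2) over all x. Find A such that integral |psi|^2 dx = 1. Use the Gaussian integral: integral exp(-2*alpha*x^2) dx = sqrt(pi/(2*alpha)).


integral |psi|^2 dx = A^2 * sqrt(pi/(2*alpha)) = 1
A^2 = sqrt(2*alpha/pi)
= sqrt(2 * 4.701 / pi)
= 1.729957
A = sqrt(1.729957)
= 1.3153

1.3153


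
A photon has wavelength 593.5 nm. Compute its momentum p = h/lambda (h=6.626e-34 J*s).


p = h / lambda
= 6.626e-34 / (593.5e-9)
= 6.626e-34 / 5.9350e-07
= 1.1164e-27 kg*m/s

1.1164e-27


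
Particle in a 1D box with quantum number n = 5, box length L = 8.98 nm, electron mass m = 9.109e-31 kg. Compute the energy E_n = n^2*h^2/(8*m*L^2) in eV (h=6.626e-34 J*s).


E = n^2 * h^2 / (8 * m * L^2)
= 5^2 * (6.626e-34)^2 / (8 * 9.109e-31 * (8.98e-9)^2)
= 25 * 4.3904e-67 / (8 * 9.109e-31 * 8.0640e-17)
= 1.8678e-20 J
= 0.1166 eV

0.1166


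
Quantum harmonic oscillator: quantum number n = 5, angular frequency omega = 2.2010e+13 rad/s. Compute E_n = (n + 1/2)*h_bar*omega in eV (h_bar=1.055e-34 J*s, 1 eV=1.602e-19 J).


E = (n + 1/2) * h_bar * omega
= (5 + 0.5) * 1.055e-34 * 2.2010e+13
= 5.5 * 2.3221e-21
= 1.2771e-20 J
= 0.0797 eV

0.0797


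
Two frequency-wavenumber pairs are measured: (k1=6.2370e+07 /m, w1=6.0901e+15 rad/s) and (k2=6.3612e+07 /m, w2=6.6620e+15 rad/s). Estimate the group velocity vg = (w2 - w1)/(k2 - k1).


vg = (w2 - w1) / (k2 - k1)
= (6.6620e+15 - 6.0901e+15) / (6.3612e+07 - 6.2370e+07)
= 5.7190e+14 / 1.2420e+06
= 4.6047e+08 m/s

4.6047e+08


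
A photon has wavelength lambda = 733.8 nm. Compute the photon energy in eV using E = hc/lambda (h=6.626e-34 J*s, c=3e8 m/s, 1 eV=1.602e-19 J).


E = hc / lambda
= (6.626e-34)(3e8) / (733.8e-9)
= 1.9878e-25 / 7.3380e-07
= 2.7089e-19 J
Converting to eV: 2.7089e-19 / 1.602e-19
= 1.691 eV

1.691


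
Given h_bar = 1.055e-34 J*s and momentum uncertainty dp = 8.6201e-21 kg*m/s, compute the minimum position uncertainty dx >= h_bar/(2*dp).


dx = h_bar / (2 * dp)
= 1.055e-34 / (2 * 8.6201e-21)
= 1.055e-34 / 1.7240e-20
= 6.1194e-15 m

6.1194e-15


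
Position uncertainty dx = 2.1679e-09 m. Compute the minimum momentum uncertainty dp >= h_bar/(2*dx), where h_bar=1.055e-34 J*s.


dp = h_bar / (2 * dx)
= 1.055e-34 / (2 * 2.1679e-09)
= 1.055e-34 / 4.3358e-09
= 2.4332e-26 kg*m/s

2.4332e-26


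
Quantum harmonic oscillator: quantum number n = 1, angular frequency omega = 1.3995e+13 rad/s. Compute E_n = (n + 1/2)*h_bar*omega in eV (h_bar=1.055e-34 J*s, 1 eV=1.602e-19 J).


E = (n + 1/2) * h_bar * omega
= (1 + 0.5) * 1.055e-34 * 1.3995e+13
= 1.5 * 1.4765e-21
= 2.2147e-21 J
= 0.0138 eV

0.0138


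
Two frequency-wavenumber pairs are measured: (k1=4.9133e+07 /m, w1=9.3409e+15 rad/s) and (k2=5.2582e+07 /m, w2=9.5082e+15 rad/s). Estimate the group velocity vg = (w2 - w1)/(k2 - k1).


vg = (w2 - w1) / (k2 - k1)
= (9.5082e+15 - 9.3409e+15) / (5.2582e+07 - 4.9133e+07)
= 1.6730e+14 / 3.4490e+06
= 4.8507e+07 m/s

4.8507e+07


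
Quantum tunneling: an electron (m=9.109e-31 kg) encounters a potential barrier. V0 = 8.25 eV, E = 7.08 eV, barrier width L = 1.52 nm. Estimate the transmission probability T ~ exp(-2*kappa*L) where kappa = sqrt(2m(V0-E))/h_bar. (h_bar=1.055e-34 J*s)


V0 - E = 1.17 eV = 1.8743e-19 J
kappa = sqrt(2 * m * (V0-E)) / h_bar
= sqrt(2 * 9.109e-31 * 1.8743e-19) / 1.055e-34
= 5.5389e+09 /m
2*kappa*L = 2 * 5.5389e+09 * 1.52e-9
= 16.8382
T = exp(-16.8382) = 4.867015e-08

4.867015e-08


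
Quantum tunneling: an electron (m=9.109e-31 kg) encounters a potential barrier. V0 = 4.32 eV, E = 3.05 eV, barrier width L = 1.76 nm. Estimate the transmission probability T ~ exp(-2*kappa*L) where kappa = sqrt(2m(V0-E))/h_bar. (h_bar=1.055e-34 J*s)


V0 - E = 1.27 eV = 2.0345e-19 J
kappa = sqrt(2 * m * (V0-E)) / h_bar
= sqrt(2 * 9.109e-31 * 2.0345e-19) / 1.055e-34
= 5.7707e+09 /m
2*kappa*L = 2 * 5.7707e+09 * 1.76e-9
= 20.313
T = exp(-20.313) = 1.507247e-09

1.507247e-09


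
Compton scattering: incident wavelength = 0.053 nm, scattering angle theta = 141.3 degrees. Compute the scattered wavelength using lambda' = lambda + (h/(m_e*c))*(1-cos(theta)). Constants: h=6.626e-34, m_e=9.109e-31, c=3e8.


Compton wavelength: h/(m_e*c) = 2.4247e-12 m
d_lambda = 2.4247e-12 * (1 - cos(141.3 deg))
= 2.4247e-12 * 1.78043
= 4.3170e-12 m = 0.004317 nm
lambda' = 0.053 + 0.004317
= 0.057317 nm

0.057317


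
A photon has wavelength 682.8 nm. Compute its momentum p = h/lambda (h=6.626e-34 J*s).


p = h / lambda
= 6.626e-34 / (682.8e-9)
= 6.626e-34 / 6.8280e-07
= 9.7042e-28 kg*m/s

9.7042e-28


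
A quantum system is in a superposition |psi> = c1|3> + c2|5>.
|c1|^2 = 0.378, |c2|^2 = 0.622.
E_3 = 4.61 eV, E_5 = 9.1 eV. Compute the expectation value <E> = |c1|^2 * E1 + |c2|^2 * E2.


<E> = |c1|^2 * E1 + |c2|^2 * E2
= 0.378 * 4.61 + 0.622 * 9.1
= 1.7426 + 5.6602
= 7.4028 eV

7.4028


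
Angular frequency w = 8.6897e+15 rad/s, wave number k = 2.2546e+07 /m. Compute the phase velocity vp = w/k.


vp = w / k
= 8.6897e+15 / 2.2546e+07
= 3.8542e+08 m/s

3.8542e+08


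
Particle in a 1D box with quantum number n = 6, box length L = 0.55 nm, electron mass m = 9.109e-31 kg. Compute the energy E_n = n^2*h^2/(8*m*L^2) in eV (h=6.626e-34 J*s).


E = n^2 * h^2 / (8 * m * L^2)
= 6^2 * (6.626e-34)^2 / (8 * 9.109e-31 * (0.55e-9)^2)
= 36 * 4.3904e-67 / (8 * 9.109e-31 * 3.0250e-19)
= 7.1700e-18 J
= 44.7566 eV

44.7566


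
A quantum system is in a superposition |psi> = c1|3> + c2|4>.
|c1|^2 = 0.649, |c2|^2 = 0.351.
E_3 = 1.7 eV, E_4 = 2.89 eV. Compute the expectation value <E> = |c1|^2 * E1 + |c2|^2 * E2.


<E> = |c1|^2 * E1 + |c2|^2 * E2
= 0.649 * 1.7 + 0.351 * 2.89
= 1.1033 + 1.0144
= 2.1177 eV

2.1177


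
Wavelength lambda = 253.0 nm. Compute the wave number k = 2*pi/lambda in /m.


k = 2 * pi / lambda
= 6.2832 / (253.0e-9)
= 6.2832 / 2.5300e-07
= 2.4835e+07 /m

2.4835e+07


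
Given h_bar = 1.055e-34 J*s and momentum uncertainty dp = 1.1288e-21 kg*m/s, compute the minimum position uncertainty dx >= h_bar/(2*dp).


dx = h_bar / (2 * dp)
= 1.055e-34 / (2 * 1.1288e-21)
= 1.055e-34 / 2.2576e-21
= 4.6731e-14 m

4.6731e-14


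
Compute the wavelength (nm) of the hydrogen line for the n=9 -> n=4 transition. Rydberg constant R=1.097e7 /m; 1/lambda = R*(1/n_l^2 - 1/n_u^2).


1/lambda = R * (1/n_l^2 - 1/n_u^2)
= 1.097e7 * (1/4^2 - 1/9^2)
= 1.097e7 * (0.0625 - 0.012346)
= 1.097e7 * 0.050154
= 5.5019e+05 /m
lambda = 1 / 5.5019e+05 = 1817.5444 nm

1817.5444


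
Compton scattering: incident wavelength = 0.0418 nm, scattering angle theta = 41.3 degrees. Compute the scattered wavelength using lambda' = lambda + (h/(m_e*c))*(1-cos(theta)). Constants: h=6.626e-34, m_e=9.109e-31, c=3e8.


Compton wavelength: h/(m_e*c) = 2.4247e-12 m
d_lambda = 2.4247e-12 * (1 - cos(41.3 deg))
= 2.4247e-12 * 0.248736
= 6.0311e-13 m = 0.000603 nm
lambda' = 0.0418 + 0.000603
= 0.042403 nm

0.042403


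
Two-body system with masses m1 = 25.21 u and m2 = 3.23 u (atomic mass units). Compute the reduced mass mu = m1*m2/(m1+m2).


mu = m1 * m2 / (m1 + m2)
= 25.21 * 3.23 / (25.21 + 3.23)
= 81.4283 / 28.44
= 2.8632 u

2.8632


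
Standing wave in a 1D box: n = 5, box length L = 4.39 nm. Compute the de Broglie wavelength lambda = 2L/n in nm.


lambda = 2L / n
= 2 * 4.39 / 5
= 8.78 / 5
= 1.756 nm

1.756


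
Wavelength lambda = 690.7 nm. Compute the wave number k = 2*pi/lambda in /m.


k = 2 * pi / lambda
= 6.2832 / (690.7e-9)
= 6.2832 / 6.9070e-07
= 9.0968e+06 /m

9.0968e+06


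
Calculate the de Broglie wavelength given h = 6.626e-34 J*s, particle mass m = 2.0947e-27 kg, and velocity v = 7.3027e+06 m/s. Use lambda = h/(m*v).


lambda = h / (m * v)
= 6.626e-34 / (2.0947e-27 * 7.3027e+06)
= 6.626e-34 / 1.5297e-20
= 4.3316e-14 m

4.3316e-14


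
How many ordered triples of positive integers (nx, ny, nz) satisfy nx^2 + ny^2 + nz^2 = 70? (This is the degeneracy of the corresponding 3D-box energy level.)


Enumerate all (nx, ny, nz) with nx^2 + ny^2 + nz^2 = 70:
(3,5,6)
(3,6,5)
(5,3,6)
(5,6,3)
(6,3,5)
(6,5,3)
Total degeneracy = 6

6


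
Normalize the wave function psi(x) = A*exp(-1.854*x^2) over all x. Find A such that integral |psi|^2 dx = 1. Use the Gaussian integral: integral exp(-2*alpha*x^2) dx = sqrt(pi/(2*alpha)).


integral |psi|^2 dx = A^2 * sqrt(pi/(2*alpha)) = 1
A^2 = sqrt(2*alpha/pi)
= sqrt(2 * 1.854 / pi)
= 1.086413
A = sqrt(1.086413)
= 1.0423

1.0423


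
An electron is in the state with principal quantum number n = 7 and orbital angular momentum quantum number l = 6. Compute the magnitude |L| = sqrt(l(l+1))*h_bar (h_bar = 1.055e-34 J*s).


L = sqrt(l*(l+1)) * h_bar
= sqrt(6 * 7) * 1.055e-34
= sqrt(42) * 1.055e-34
= 6.4807 * 1.055e-34
= 6.8372e-34 J*s

6.8372e-34


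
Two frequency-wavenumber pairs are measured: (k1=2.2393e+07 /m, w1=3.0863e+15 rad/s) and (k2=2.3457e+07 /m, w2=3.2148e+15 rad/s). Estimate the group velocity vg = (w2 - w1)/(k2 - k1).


vg = (w2 - w1) / (k2 - k1)
= (3.2148e+15 - 3.0863e+15) / (2.3457e+07 - 2.2393e+07)
= 1.2850e+14 / 1.0640e+06
= 1.2077e+08 m/s

1.2077e+08


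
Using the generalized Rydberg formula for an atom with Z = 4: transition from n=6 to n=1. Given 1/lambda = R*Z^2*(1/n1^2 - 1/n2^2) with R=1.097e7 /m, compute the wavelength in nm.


1/lambda = R * Z^2 * (1/n1^2 - 1/n2^2)
= 1.097e7 * 4^2 * (1/1^2 - 1/6^2)
= 1.097e7 * 16 * (1.0 - 0.027778)
= 1.7064e+08 /m
lambda = 1 / 1.7064e+08
= 5.8601 nm

5.8601


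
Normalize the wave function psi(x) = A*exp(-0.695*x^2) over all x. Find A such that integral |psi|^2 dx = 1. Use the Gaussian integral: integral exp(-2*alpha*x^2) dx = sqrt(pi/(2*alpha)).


integral |psi|^2 dx = A^2 * sqrt(pi/(2*alpha)) = 1
A^2 = sqrt(2*alpha/pi)
= sqrt(2 * 0.695 / pi)
= 0.66517
A = sqrt(0.66517)
= 0.8156

0.8156


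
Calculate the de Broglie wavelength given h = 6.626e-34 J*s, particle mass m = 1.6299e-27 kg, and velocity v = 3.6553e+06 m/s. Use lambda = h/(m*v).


lambda = h / (m * v)
= 6.626e-34 / (1.6299e-27 * 3.6553e+06)
= 6.626e-34 / 5.9578e-21
= 1.1122e-13 m

1.1122e-13


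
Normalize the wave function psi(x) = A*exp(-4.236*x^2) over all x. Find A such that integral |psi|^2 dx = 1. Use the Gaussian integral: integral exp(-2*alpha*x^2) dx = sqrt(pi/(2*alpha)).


integral |psi|^2 dx = A^2 * sqrt(pi/(2*alpha)) = 1
A^2 = sqrt(2*alpha/pi)
= sqrt(2 * 4.236 / pi)
= 1.64217
A = sqrt(1.64217)
= 1.2815

1.2815


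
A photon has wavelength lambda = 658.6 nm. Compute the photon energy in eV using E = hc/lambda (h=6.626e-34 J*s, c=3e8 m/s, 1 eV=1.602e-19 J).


E = hc / lambda
= (6.626e-34)(3e8) / (658.6e-9)
= 1.9878e-25 / 6.5860e-07
= 3.0182e-19 J
Converting to eV: 3.0182e-19 / 1.602e-19
= 1.884 eV

1.884


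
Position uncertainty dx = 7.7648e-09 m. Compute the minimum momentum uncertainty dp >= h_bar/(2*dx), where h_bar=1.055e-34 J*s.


dp = h_bar / (2 * dx)
= 1.055e-34 / (2 * 7.7648e-09)
= 1.055e-34 / 1.5530e-08
= 6.7935e-27 kg*m/s

6.7935e-27


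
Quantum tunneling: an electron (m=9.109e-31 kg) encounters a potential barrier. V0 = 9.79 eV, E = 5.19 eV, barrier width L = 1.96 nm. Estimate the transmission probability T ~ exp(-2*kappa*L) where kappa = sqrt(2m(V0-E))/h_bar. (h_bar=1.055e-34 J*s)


V0 - E = 4.6 eV = 7.3692e-19 J
kappa = sqrt(2 * m * (V0-E)) / h_bar
= sqrt(2 * 9.109e-31 * 7.3692e-19) / 1.055e-34
= 1.0983e+10 /m
2*kappa*L = 2 * 1.0983e+10 * 1.96e-9
= 43.0521
T = exp(-43.0521) = 2.007796e-19

2.007796e-19


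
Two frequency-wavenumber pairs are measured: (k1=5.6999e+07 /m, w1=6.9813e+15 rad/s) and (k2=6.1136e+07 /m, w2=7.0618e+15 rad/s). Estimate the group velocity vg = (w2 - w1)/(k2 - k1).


vg = (w2 - w1) / (k2 - k1)
= (7.0618e+15 - 6.9813e+15) / (6.1136e+07 - 5.6999e+07)
= 8.0500e+13 / 4.1370e+06
= 1.9459e+07 m/s

1.9459e+07


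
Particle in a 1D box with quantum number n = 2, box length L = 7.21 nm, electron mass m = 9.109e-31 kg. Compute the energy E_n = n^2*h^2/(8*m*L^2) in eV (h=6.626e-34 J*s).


E = n^2 * h^2 / (8 * m * L^2)
= 2^2 * (6.626e-34)^2 / (8 * 9.109e-31 * (7.21e-9)^2)
= 4 * 4.3904e-67 / (8 * 9.109e-31 * 5.1984e-17)
= 4.6359e-21 J
= 0.0289 eV

0.0289


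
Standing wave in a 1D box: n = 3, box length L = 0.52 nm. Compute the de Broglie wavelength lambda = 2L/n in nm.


lambda = 2L / n
= 2 * 0.52 / 3
= 1.04 / 3
= 0.3467 nm

0.3467


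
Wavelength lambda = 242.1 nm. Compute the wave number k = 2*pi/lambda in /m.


k = 2 * pi / lambda
= 6.2832 / (242.1e-9)
= 6.2832 / 2.4210e-07
= 2.5953e+07 /m

2.5953e+07


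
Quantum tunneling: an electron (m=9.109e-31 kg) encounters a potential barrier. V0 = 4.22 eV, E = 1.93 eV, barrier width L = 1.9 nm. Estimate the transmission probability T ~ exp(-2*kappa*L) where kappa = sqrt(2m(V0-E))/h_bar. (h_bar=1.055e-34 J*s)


V0 - E = 2.29 eV = 3.6686e-19 J
kappa = sqrt(2 * m * (V0-E)) / h_bar
= sqrt(2 * 9.109e-31 * 3.6686e-19) / 1.055e-34
= 7.7490e+09 /m
2*kappa*L = 2 * 7.7490e+09 * 1.9e-9
= 29.4463
T = exp(-29.4463) = 1.627953e-13

1.627953e-13


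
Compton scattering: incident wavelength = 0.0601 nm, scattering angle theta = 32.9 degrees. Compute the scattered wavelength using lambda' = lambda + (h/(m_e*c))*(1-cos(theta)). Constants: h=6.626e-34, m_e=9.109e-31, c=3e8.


Compton wavelength: h/(m_e*c) = 2.4247e-12 m
d_lambda = 2.4247e-12 * (1 - cos(32.9 deg))
= 2.4247e-12 * 0.16038
= 3.8888e-13 m = 0.000389 nm
lambda' = 0.0601 + 0.000389
= 0.060489 nm

0.060489


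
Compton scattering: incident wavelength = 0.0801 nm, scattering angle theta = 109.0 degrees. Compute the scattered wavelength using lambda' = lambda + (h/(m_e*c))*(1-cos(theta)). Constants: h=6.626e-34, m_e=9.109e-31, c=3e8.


Compton wavelength: h/(m_e*c) = 2.4247e-12 m
d_lambda = 2.4247e-12 * (1 - cos(109.0 deg))
= 2.4247e-12 * 1.325568
= 3.2141e-12 m = 0.003214 nm
lambda' = 0.0801 + 0.003214
= 0.083314 nm

0.083314


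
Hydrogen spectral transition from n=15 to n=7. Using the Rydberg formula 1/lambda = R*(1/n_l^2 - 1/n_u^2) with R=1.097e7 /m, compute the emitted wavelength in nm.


1/lambda = R * (1/n_l^2 - 1/n_u^2)
= 1.097e7 * (1/7^2 - 1/15^2)
= 1.097e7 * (0.020408 - 0.004444)
= 1.097e7 * 0.015964
= 1.7512e+05 /m
lambda = 1 / 1.7512e+05 = 5710.305 nm

5710.305


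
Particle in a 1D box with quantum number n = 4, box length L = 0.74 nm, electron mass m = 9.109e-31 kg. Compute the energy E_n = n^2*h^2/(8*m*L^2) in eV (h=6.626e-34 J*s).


E = n^2 * h^2 / (8 * m * L^2)
= 4^2 * (6.626e-34)^2 / (8 * 9.109e-31 * (0.74e-9)^2)
= 16 * 4.3904e-67 / (8 * 9.109e-31 * 5.4760e-19)
= 1.7603e-18 J
= 10.9884 eV

10.9884


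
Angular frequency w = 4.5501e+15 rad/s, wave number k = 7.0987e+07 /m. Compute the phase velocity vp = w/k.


vp = w / k
= 4.5501e+15 / 7.0987e+07
= 6.4098e+07 m/s

6.4098e+07


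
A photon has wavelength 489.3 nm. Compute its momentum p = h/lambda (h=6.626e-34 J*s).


p = h / lambda
= 6.626e-34 / (489.3e-9)
= 6.626e-34 / 4.8930e-07
= 1.3542e-27 kg*m/s

1.3542e-27


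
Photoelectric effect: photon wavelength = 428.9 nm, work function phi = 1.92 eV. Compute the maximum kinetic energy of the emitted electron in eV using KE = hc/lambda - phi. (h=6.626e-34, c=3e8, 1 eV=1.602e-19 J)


E_photon = hc / lambda
= (6.626e-34)(3e8) / (428.9e-9)
= 4.6346e-19 J
= 2.893 eV
KE = E_photon - phi
= 2.893 - 1.92
= 0.973 eV

0.973


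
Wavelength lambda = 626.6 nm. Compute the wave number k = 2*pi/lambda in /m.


k = 2 * pi / lambda
= 6.2832 / (626.6e-9)
= 6.2832 / 6.2660e-07
= 1.0027e+07 /m

1.0027e+07


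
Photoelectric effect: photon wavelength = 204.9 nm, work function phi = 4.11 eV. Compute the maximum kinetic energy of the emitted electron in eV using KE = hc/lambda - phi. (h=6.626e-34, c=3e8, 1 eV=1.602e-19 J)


E_photon = hc / lambda
= (6.626e-34)(3e8) / (204.9e-9)
= 9.7013e-19 J
= 6.0558 eV
KE = E_photon - phi
= 6.0558 - 4.11
= 1.9458 eV

1.9458


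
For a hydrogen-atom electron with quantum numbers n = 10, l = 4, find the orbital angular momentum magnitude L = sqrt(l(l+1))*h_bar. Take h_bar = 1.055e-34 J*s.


L = sqrt(l*(l+1)) * h_bar
= sqrt(4 * 5) * 1.055e-34
= sqrt(20) * 1.055e-34
= 4.4721 * 1.055e-34
= 4.7181e-34 J*s

4.7181e-34


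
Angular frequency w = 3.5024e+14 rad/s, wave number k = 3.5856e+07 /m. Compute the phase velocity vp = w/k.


vp = w / k
= 3.5024e+14 / 3.5856e+07
= 9.7680e+06 m/s

9.7680e+06


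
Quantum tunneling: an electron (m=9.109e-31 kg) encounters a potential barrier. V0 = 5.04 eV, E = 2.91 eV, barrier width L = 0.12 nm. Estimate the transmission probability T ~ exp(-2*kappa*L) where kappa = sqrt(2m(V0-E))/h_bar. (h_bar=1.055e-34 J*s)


V0 - E = 2.13 eV = 3.4123e-19 J
kappa = sqrt(2 * m * (V0-E)) / h_bar
= sqrt(2 * 9.109e-31 * 3.4123e-19) / 1.055e-34
= 7.4734e+09 /m
2*kappa*L = 2 * 7.4734e+09 * 0.12e-9
= 1.7936
T = exp(-1.7936) = 1.663570e-01

1.663570e-01


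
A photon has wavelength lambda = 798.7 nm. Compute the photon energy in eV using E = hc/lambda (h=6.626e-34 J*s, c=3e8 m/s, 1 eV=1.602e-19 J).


E = hc / lambda
= (6.626e-34)(3e8) / (798.7e-9)
= 1.9878e-25 / 7.9870e-07
= 2.4888e-19 J
Converting to eV: 2.4888e-19 / 1.602e-19
= 1.5536 eV

1.5536


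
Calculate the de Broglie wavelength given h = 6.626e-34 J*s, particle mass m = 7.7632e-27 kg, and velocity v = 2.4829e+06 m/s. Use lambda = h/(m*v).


lambda = h / (m * v)
= 6.626e-34 / (7.7632e-27 * 2.4829e+06)
= 6.626e-34 / 1.9275e-20
= 3.4376e-14 m

3.4376e-14


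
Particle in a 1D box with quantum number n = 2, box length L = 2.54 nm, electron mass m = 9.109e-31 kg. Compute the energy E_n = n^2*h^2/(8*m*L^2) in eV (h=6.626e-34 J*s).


E = n^2 * h^2 / (8 * m * L^2)
= 2^2 * (6.626e-34)^2 / (8 * 9.109e-31 * (2.54e-9)^2)
= 4 * 4.3904e-67 / (8 * 9.109e-31 * 6.4516e-18)
= 3.7354e-20 J
= 0.2332 eV

0.2332


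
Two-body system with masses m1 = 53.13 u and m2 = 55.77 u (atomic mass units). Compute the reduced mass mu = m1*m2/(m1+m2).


mu = m1 * m2 / (m1 + m2)
= 53.13 * 55.77 / (53.13 + 55.77)
= 2963.0601 / 108.9
= 27.209 u

27.209


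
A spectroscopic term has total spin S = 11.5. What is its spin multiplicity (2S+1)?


Spin multiplicity = 2S + 1
= 2 * 11.5 + 1
= 23.0 + 1
= 24

24


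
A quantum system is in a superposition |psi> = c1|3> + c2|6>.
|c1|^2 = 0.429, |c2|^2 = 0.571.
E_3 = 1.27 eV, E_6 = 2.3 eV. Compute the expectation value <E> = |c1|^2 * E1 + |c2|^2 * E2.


<E> = |c1|^2 * E1 + |c2|^2 * E2
= 0.429 * 1.27 + 0.571 * 2.3
= 0.5448 + 1.3133
= 1.8581 eV

1.8581


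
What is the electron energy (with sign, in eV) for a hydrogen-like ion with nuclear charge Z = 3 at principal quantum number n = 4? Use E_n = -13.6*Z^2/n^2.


E_n = -13.6 * Z^2 / n^2
= -13.6 * 3^2 / 4^2
= -13.6 * 9 / 16
= -7.65 eV

-7.65


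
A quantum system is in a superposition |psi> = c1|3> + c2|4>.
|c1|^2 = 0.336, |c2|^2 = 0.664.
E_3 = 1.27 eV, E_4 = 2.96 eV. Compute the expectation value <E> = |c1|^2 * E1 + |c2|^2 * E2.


<E> = |c1|^2 * E1 + |c2|^2 * E2
= 0.336 * 1.27 + 0.664 * 2.96
= 0.4267 + 1.9654
= 2.3922 eV

2.3922


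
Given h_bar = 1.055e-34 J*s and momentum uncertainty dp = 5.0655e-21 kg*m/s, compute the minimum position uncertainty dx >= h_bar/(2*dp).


dx = h_bar / (2 * dp)
= 1.055e-34 / (2 * 5.0655e-21)
= 1.055e-34 / 1.0131e-20
= 1.0414e-14 m

1.0414e-14


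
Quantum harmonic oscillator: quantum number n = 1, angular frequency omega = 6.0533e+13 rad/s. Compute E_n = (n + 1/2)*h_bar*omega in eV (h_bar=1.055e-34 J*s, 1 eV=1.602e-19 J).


E = (n + 1/2) * h_bar * omega
= (1 + 0.5) * 1.055e-34 * 6.0533e+13
= 1.5 * 6.3862e-21
= 9.5793e-21 J
= 0.0598 eV

0.0598


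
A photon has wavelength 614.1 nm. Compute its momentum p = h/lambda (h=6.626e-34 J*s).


p = h / lambda
= 6.626e-34 / (614.1e-9)
= 6.626e-34 / 6.1410e-07
= 1.0790e-27 kg*m/s

1.0790e-27


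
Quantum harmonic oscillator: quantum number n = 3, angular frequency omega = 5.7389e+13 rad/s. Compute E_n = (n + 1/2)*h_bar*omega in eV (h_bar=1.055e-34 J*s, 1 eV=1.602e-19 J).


E = (n + 1/2) * h_bar * omega
= (3 + 0.5) * 1.055e-34 * 5.7389e+13
= 3.5 * 6.0545e-21
= 2.1191e-20 J
= 0.1323 eV

0.1323


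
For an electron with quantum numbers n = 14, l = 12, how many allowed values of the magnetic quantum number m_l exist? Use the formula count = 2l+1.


m_l ranges from -l to +l in integer steps
So m_l goes from -12 to +12
Count = 2l + 1 = 2*12 + 1
= 25

25


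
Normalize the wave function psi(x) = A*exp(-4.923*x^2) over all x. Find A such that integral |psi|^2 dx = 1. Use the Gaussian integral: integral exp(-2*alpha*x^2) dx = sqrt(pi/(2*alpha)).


integral |psi|^2 dx = A^2 * sqrt(pi/(2*alpha)) = 1
A^2 = sqrt(2*alpha/pi)
= sqrt(2 * 4.923 / pi)
= 1.770333
A = sqrt(1.770333)
= 1.3305

1.3305


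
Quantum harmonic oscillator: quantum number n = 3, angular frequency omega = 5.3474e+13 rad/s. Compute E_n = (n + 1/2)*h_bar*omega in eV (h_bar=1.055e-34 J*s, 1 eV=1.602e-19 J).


E = (n + 1/2) * h_bar * omega
= (3 + 0.5) * 1.055e-34 * 5.3474e+13
= 3.5 * 5.6415e-21
= 1.9745e-20 J
= 0.1233 eV

0.1233


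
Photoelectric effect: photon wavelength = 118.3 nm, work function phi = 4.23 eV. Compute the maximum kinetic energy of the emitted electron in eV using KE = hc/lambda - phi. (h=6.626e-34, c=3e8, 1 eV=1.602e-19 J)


E_photon = hc / lambda
= (6.626e-34)(3e8) / (118.3e-9)
= 1.6803e-18 J
= 10.4888 eV
KE = E_photon - phi
= 10.4888 - 4.23
= 6.2588 eV

6.2588


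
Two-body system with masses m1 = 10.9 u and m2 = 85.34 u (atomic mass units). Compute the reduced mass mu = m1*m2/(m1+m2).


mu = m1 * m2 / (m1 + m2)
= 10.9 * 85.34 / (10.9 + 85.34)
= 930.206 / 96.24
= 9.6655 u

9.6655


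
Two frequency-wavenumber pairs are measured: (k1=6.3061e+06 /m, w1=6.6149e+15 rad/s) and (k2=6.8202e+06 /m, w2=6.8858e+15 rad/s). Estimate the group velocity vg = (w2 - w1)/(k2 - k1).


vg = (w2 - w1) / (k2 - k1)
= (6.8858e+15 - 6.6149e+15) / (6.8202e+06 - 6.3061e+06)
= 2.7090e+14 / 5.1410e+05
= 5.2694e+08 m/s

5.2694e+08


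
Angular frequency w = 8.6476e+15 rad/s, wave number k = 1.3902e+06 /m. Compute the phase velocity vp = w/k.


vp = w / k
= 8.6476e+15 / 1.3902e+06
= 6.2204e+09 m/s

6.2204e+09


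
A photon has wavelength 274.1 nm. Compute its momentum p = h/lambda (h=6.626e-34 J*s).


p = h / lambda
= 6.626e-34 / (274.1e-9)
= 6.626e-34 / 2.7410e-07
= 2.4174e-27 kg*m/s

2.4174e-27


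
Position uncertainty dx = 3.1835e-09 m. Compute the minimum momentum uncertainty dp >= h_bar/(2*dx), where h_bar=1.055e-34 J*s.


dp = h_bar / (2 * dx)
= 1.055e-34 / (2 * 3.1835e-09)
= 1.055e-34 / 6.3670e-09
= 1.6570e-26 kg*m/s

1.6570e-26


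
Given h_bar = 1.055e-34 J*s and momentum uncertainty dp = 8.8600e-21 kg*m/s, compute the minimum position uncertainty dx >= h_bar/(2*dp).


dx = h_bar / (2 * dp)
= 1.055e-34 / (2 * 8.8600e-21)
= 1.055e-34 / 1.7720e-20
= 5.9537e-15 m

5.9537e-15


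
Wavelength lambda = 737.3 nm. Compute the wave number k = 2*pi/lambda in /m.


k = 2 * pi / lambda
= 6.2832 / (737.3e-9)
= 6.2832 / 7.3730e-07
= 8.5219e+06 /m

8.5219e+06


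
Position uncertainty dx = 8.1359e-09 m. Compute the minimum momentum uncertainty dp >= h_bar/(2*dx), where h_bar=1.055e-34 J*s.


dp = h_bar / (2 * dx)
= 1.055e-34 / (2 * 8.1359e-09)
= 1.055e-34 / 1.6272e-08
= 6.4836e-27 kg*m/s

6.4836e-27


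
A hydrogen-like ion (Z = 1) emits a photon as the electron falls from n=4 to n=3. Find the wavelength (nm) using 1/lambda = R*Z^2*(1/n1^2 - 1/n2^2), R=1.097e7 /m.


1/lambda = R * Z^2 * (1/n1^2 - 1/n2^2)
= 1.097e7 * 1^2 * (1/3^2 - 1/4^2)
= 1.097e7 * 1 * (0.111111 - 0.0625)
= 5.3326e+05 /m
lambda = 1 / 5.3326e+05
= 1875.2442 nm

1875.2442


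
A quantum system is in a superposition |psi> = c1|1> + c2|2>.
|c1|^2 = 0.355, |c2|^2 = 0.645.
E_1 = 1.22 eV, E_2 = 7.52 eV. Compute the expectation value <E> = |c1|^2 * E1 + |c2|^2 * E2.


<E> = |c1|^2 * E1 + |c2|^2 * E2
= 0.355 * 1.22 + 0.645 * 7.52
= 0.4331 + 4.8504
= 5.2835 eV

5.2835


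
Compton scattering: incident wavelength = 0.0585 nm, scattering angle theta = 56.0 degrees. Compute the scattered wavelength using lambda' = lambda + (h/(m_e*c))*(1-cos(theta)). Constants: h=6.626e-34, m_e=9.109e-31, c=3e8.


Compton wavelength: h/(m_e*c) = 2.4247e-12 m
d_lambda = 2.4247e-12 * (1 - cos(56.0 deg))
= 2.4247e-12 * 0.440807
= 1.0688e-12 m = 0.001069 nm
lambda' = 0.0585 + 0.001069
= 0.059569 nm

0.059569


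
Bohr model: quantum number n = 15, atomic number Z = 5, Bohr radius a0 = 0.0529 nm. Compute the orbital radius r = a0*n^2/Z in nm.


r = a0 * n^2 / Z
= 0.0529 * 15^2 / 5
= 0.0529 * 225 / 5
= 2.3805 nm

2.3805


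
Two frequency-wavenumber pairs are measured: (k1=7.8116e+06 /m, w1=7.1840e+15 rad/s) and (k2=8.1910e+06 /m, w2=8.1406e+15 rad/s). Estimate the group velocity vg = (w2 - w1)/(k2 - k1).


vg = (w2 - w1) / (k2 - k1)
= (8.1406e+15 - 7.1840e+15) / (8.1910e+06 - 7.8116e+06)
= 9.5660e+14 / 3.7940e+05
= 2.5213e+09 m/s

2.5213e+09


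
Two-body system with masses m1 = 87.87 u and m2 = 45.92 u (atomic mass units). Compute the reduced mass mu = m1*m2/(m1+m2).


mu = m1 * m2 / (m1 + m2)
= 87.87 * 45.92 / (87.87 + 45.92)
= 4034.9904 / 133.79
= 30.1591 u

30.1591


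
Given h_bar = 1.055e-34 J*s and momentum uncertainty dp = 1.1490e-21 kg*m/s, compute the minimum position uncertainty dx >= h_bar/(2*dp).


dx = h_bar / (2 * dp)
= 1.055e-34 / (2 * 1.1490e-21)
= 1.055e-34 / 2.2980e-21
= 4.5909e-14 m

4.5909e-14


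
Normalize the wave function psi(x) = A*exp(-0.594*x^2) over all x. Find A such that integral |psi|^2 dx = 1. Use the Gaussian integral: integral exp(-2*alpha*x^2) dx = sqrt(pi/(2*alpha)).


integral |psi|^2 dx = A^2 * sqrt(pi/(2*alpha)) = 1
A^2 = sqrt(2*alpha/pi)
= sqrt(2 * 0.594 / pi)
= 0.614941
A = sqrt(0.614941)
= 0.7842

0.7842


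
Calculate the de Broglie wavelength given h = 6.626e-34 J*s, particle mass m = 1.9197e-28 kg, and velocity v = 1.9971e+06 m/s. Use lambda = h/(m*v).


lambda = h / (m * v)
= 6.626e-34 / (1.9197e-28 * 1.9971e+06)
= 6.626e-34 / 3.8338e-22
= 1.7283e-12 m

1.7283e-12


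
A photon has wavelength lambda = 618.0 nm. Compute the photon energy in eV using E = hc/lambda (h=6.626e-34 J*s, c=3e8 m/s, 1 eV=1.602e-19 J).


E = hc / lambda
= (6.626e-34)(3e8) / (618.0e-9)
= 1.9878e-25 / 6.1800e-07
= 3.2165e-19 J
Converting to eV: 3.2165e-19 / 1.602e-19
= 2.0078 eV

2.0078


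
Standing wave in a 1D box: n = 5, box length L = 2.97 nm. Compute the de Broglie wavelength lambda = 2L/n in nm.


lambda = 2L / n
= 2 * 2.97 / 5
= 5.94 / 5
= 1.188 nm

1.188


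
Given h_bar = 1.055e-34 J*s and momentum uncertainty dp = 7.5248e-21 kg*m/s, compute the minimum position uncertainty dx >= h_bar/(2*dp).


dx = h_bar / (2 * dp)
= 1.055e-34 / (2 * 7.5248e-21)
= 1.055e-34 / 1.5050e-20
= 7.0102e-15 m

7.0102e-15


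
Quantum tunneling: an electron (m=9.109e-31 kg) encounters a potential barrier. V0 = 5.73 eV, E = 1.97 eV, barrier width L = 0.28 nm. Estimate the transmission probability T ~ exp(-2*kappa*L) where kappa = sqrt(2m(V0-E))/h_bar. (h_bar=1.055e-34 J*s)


V0 - E = 3.76 eV = 6.0235e-19 J
kappa = sqrt(2 * m * (V0-E)) / h_bar
= sqrt(2 * 9.109e-31 * 6.0235e-19) / 1.055e-34
= 9.9294e+09 /m
2*kappa*L = 2 * 9.9294e+09 * 0.28e-9
= 5.5605
T = exp(-5.5605) = 3.846988e-03

3.846988e-03


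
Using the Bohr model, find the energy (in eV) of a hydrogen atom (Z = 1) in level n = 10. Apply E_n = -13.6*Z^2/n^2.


E_n = -13.6 * Z^2 / n^2
= -13.6 * 1^2 / 10^2
= -13.6 * 1 / 100
= -0.136 eV

-0.136


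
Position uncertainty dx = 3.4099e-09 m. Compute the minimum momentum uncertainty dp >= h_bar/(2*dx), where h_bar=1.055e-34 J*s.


dp = h_bar / (2 * dx)
= 1.055e-34 / (2 * 3.4099e-09)
= 1.055e-34 / 6.8198e-09
= 1.5470e-26 kg*m/s

1.5470e-26


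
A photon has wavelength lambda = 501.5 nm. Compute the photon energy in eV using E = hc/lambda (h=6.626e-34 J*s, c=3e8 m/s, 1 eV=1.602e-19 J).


E = hc / lambda
= (6.626e-34)(3e8) / (501.5e-9)
= 1.9878e-25 / 5.0150e-07
= 3.9637e-19 J
Converting to eV: 3.9637e-19 / 1.602e-19
= 2.4742 eV

2.4742


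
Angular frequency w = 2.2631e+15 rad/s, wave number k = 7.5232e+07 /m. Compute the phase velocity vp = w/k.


vp = w / k
= 2.2631e+15 / 7.5232e+07
= 3.0082e+07 m/s

3.0082e+07


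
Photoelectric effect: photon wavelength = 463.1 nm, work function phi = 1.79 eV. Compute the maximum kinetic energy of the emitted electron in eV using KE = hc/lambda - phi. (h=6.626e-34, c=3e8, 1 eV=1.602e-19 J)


E_photon = hc / lambda
= (6.626e-34)(3e8) / (463.1e-9)
= 4.2924e-19 J
= 2.6794 eV
KE = E_photon - phi
= 2.6794 - 1.79
= 0.8894 eV

0.8894


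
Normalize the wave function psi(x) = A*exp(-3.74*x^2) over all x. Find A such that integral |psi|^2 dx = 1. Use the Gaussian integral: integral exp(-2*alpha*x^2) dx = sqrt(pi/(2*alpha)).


integral |psi|^2 dx = A^2 * sqrt(pi/(2*alpha)) = 1
A^2 = sqrt(2*alpha/pi)
= sqrt(2 * 3.74 / pi)
= 1.543035
A = sqrt(1.543035)
= 1.2422

1.2422


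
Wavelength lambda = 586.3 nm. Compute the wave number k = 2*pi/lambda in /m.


k = 2 * pi / lambda
= 6.2832 / (586.3e-9)
= 6.2832 / 5.8630e-07
= 1.0717e+07 /m

1.0717e+07


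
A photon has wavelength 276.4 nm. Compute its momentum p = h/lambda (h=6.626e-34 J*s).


p = h / lambda
= 6.626e-34 / (276.4e-9)
= 6.626e-34 / 2.7640e-07
= 2.3973e-27 kg*m/s

2.3973e-27


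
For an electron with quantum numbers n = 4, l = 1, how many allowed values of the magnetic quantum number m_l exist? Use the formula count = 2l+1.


m_l ranges from -l to +l in integer steps
So m_l goes from -1 to +1
Count = 2l + 1 = 2*1 + 1
= 3

3


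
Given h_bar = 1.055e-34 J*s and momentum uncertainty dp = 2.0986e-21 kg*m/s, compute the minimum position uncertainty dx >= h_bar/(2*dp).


dx = h_bar / (2 * dp)
= 1.055e-34 / (2 * 2.0986e-21)
= 1.055e-34 / 4.1972e-21
= 2.5136e-14 m

2.5136e-14


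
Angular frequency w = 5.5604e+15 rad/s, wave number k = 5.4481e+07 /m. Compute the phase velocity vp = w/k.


vp = w / k
= 5.5604e+15 / 5.4481e+07
= 1.0206e+08 m/s

1.0206e+08


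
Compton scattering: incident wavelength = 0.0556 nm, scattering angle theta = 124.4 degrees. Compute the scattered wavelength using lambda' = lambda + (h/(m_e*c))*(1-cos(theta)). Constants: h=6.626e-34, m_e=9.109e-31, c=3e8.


Compton wavelength: h/(m_e*c) = 2.4247e-12 m
d_lambda = 2.4247e-12 * (1 - cos(124.4 deg))
= 2.4247e-12 * 1.564967
= 3.7946e-12 m = 0.003795 nm
lambda' = 0.0556 + 0.003795
= 0.059395 nm

0.059395


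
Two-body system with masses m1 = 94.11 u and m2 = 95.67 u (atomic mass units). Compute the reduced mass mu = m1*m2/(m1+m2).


mu = m1 * m2 / (m1 + m2)
= 94.11 * 95.67 / (94.11 + 95.67)
= 9003.5037 / 189.78
= 47.4418 u

47.4418


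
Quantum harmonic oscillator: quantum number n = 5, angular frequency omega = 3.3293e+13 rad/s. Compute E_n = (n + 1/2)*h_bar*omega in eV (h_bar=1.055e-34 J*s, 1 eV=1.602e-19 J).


E = (n + 1/2) * h_bar * omega
= (5 + 0.5) * 1.055e-34 * 3.3293e+13
= 5.5 * 3.5124e-21
= 1.9318e-20 J
= 0.1206 eV

0.1206


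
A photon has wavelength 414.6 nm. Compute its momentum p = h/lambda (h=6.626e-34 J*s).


p = h / lambda
= 6.626e-34 / (414.6e-9)
= 6.626e-34 / 4.1460e-07
= 1.5982e-27 kg*m/s

1.5982e-27
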